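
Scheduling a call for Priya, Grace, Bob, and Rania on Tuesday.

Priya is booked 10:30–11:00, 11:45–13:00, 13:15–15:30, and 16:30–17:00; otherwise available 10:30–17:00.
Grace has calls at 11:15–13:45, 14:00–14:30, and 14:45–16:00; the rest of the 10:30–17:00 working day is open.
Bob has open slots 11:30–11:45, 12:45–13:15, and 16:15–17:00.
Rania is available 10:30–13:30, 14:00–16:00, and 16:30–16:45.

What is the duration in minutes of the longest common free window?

0 minutes

Priya free within 10:30–17:00: 11:00–11:45, 13:00–13:15, 15:30–16:30.
Grace free within 10:30–17:00: 10:30–11:15, 13:45–14:00, 14:30–14:45, 16:00–17:00.
Priya ∩ Grace: 11:00–11:15, 16:00–16:30.
Priya ∩ Grace ∩ Bob: 16:15–16:30.
Priya ∩ Grace ∩ Bob ∩ Rania: (none).
No common window.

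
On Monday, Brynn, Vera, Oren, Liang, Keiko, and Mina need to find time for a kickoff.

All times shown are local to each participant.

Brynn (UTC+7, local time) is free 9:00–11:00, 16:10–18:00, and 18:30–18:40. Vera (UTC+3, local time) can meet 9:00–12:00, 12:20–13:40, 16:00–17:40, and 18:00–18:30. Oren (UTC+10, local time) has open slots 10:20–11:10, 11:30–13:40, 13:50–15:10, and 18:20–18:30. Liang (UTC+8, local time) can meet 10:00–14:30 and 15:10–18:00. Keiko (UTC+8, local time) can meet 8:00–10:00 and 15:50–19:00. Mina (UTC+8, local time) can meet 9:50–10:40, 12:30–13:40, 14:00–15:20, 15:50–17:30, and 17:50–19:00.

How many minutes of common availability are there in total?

0 minutes

Brynn → UTC: 02:00–04:00, 09:10–11:00, 11:30–11:40.
Vera → UTC: 06:00–09:00, 09:20–10:40, 13:00–14:40, 15:00–15:30.
Oren → UTC: 00:20–01:10, 01:30–03:40, 03:50–05:10, 08:20–08:30.
Liang → UTC: 02:00–06:30, 07:10–10:00.
Keiko → UTC: 00:00–02:00, 07:50–11:00.
Mina → UTC: 01:50–02:40, 04:30–05:40, 06:00–07:20, 07:50–09:30, 09:50–11:00.
Brynn ∩ Vera: 09:20–10:40.
Brynn ∩ Vera ∩ Oren: (none).
Brynn ∩ Vera ∩ Oren ∩ Liang: (none).
Brynn ∩ Vera ∩ Oren ∩ Liang ∩ Keiko: (none).
Brynn ∩ Vera ∩ Oren ∩ Liang ∩ Keiko ∩ Mina: (none).
Total common minutes: 0.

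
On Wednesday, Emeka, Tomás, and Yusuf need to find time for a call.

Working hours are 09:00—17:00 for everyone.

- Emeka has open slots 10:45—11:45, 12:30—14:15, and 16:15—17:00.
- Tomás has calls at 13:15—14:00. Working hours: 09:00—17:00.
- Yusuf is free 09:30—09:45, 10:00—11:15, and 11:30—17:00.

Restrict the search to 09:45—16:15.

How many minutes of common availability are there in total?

105 minutes

Tomás free within 09:00–17:00: 09:00–13:15, 14:00–17:00.
Emeka ∩ Tomás: 10:45–11:45, 12:30–13:15, 14:00–14:15, 16:15–17:00.
Emeka ∩ Tomás ∩ Yusuf: 10:45–11:15, 11:30–11:45, 12:30–13:15, 14:00–14:15, 16:15–17:00.
Restricted to 09:45–16:15: 10:45–11:15, 11:30–11:45, 12:30–13:15, 14:00–14:15.
Total common minutes: 30 + 15 + 45 + 15 = 105.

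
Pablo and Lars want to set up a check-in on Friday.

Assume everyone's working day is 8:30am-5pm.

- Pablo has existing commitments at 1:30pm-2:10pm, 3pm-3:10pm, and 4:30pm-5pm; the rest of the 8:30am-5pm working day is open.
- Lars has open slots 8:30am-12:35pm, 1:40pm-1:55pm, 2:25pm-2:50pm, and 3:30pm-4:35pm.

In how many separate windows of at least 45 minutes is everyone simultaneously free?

2

Pablo free within 08:30–17:00: 08:30–13:30, 14:10–15:00, 15:10–16:30.
Pablo ∩ Lars: 08:30–12:35, 14:25–14:50, 15:30–16:30.
Windows ≥ 45 min: 08:30–12:35, 15:30–16:30.
That's 2 windows.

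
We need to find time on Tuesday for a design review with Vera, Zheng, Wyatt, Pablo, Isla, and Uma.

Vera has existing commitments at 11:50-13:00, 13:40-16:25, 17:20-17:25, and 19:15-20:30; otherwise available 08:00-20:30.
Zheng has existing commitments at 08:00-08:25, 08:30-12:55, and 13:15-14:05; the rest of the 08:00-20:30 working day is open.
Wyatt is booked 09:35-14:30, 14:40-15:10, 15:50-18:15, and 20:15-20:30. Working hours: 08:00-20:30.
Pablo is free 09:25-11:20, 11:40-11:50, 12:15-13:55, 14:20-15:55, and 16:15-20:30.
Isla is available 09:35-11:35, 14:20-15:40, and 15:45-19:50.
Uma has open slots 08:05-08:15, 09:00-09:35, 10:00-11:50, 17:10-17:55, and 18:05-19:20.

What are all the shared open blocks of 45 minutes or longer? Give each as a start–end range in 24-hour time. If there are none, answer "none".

Vera free within 08:00–20:30: 08:00–11:50, 13:00–13:40, 16:25–17:20, 17:25–19:15.
Zheng free within 08:00–20:30: 08:25–08:30, 12:55–13:15, 14:05–20:30.
Wyatt free within 08:00–20:30: 08:00–09:35, 14:30–14:40, 15:10–15:50, 18:15–20:15.
Vera ∩ Zheng: 08:25–08:30, 13:00–13:15, 16:25–17:20, 17:25–19:15.
Vera ∩ Zheng ∩ Wyatt: 08:25–08:30, 18:15–19:15.
Vera ∩ Zheng ∩ Wyatt ∩ Pablo: 18:15–19:15.
Vera ∩ Zheng ∩ Wyatt ∩ Pablo ∩ Isla: 18:15–19:15.
Vera ∩ Zheng ∩ Wyatt ∩ Pablo ∩ Isla ∩ Uma: 18:15–19:15.
Windows ≥ 45 min: 18:15–19:15.

18:15–19:15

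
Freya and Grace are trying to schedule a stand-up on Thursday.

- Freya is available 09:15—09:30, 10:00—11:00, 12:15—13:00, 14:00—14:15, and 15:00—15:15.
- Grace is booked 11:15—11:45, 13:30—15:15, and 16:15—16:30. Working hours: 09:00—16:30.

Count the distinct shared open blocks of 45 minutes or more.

2

Grace free within 09:00–16:30: 09:00–11:15, 11:45–13:30, 15:15–16:15.
Freya ∩ Grace: 09:15–09:30, 10:00–11:00, 12:15–13:00.
Windows ≥ 45 min: 10:00–11:00, 12:15–13:00.
That's 2 windows.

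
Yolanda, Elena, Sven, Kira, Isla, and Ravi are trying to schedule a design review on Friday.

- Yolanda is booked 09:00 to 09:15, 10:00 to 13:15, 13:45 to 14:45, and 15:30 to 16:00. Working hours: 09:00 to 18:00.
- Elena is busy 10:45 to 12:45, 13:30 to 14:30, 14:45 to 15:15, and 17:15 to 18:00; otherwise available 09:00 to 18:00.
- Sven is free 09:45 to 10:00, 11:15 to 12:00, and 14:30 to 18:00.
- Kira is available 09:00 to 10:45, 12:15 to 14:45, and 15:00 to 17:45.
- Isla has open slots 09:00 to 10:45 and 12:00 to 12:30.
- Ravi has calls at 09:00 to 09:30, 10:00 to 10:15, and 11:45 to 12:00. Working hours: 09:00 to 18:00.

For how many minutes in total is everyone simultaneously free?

Yolanda free within 09:00–18:00: 09:15–10:00, 13:15–13:45, 14:45–15:30, 16:00–18:00.
Elena free within 09:00–18:00: 09:00–10:45, 12:45–13:30, 14:30–14:45, 15:15–17:15.
Ravi free within 09:00–18:00: 09:30–10:00, 10:15–11:45, 12:00–18:00.
Yolanda ∩ Elena: 09:15–10:00, 13:15–13:30, 15:15–15:30, 16:00–17:15.
Yolanda ∩ Elena ∩ Sven: 09:45–10:00, 15:15–15:30, 16:00–17:15.
Yolanda ∩ Elena ∩ Sven ∩ Kira: 09:45–10:00, 15:15–15:30, 16:00–17:15.
Yolanda ∩ Elena ∩ Sven ∩ Kira ∩ Isla: 09:45–10:00.
Yolanda ∩ Elena ∩ Sven ∩ Kira ∩ Isla ∩ Ravi: 09:45–10:00.
Total common minutes: 15.

15 minutes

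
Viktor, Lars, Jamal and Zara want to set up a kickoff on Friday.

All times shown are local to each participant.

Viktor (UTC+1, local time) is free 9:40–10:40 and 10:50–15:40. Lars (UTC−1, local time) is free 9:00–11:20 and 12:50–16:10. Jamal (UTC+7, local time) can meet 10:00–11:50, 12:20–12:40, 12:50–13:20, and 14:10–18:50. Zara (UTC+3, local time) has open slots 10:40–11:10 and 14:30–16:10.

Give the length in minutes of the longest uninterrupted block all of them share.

20 minutes

Viktor → UTC: 08:40–09:40, 09:50–14:40.
Lars → UTC: 10:00–12:20, 13:50–17:10.
Jamal → UTC: 03:00–04:50, 05:20–05:40, 05:50–06:20, 07:10–11:50.
Zara → UTC: 07:40–08:10, 11:30–13:10.
Viktor ∩ Lars: 10:00–12:20, 13:50–14:40.
Viktor ∩ Lars ∩ Jamal: 10:00–11:50.
Viktor ∩ Lars ∩ Jamal ∩ Zara: 11:30–11:50.
Single common window of 20 minutes.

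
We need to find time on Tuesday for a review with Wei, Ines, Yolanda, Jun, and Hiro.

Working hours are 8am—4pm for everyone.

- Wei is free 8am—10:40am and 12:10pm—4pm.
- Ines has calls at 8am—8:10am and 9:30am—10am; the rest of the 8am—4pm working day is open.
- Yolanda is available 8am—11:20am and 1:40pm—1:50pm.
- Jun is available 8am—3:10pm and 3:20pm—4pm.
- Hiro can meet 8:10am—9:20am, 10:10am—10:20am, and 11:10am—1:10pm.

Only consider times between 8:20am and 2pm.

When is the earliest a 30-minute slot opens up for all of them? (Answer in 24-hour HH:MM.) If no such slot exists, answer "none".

08:20

Ines free within 08:00–16:00: 08:10–09:30, 10:00–16:00.
Wei ∩ Ines: 08:10–09:30, 10:00–10:40, 12:10–16:00.
Wei ∩ Ines ∩ Yolanda: 08:10–09:30, 10:00–10:40, 13:40–13:50.
Wei ∩ Ines ∩ Yolanda ∩ Jun: 08:10–09:30, 10:00–10:40, 13:40–13:50.
Wei ∩ Ines ∩ Yolanda ∩ Jun ∩ Hiro: 08:10–09:20, 10:10–10:20.
Restricted to 08:20–14:00: 08:20–09:20, 10:10–10:20.
Windows ≥ 30 min: 08:20–09:20.
Earliest such window starts at 08:20.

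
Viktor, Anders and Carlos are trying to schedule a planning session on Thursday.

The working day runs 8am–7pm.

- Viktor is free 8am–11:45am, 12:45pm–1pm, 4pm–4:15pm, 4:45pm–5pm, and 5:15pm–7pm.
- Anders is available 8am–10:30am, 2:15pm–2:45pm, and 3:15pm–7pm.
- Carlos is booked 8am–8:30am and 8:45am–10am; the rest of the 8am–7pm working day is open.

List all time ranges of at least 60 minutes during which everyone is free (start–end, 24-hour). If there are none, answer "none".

17:15–19:00

Carlos free within 08:00–19:00: 08:30–08:45, 10:00–19:00.
Viktor ∩ Anders: 08:00–10:30, 16:00–16:15, 16:45–17:00, 17:15–19:00.
Viktor ∩ Anders ∩ Carlos: 08:30–08:45, 10:00–10:30, 16:00–16:15, 16:45–17:00, 17:15–19:00.
Windows ≥ 60 min: 17:15–19:00.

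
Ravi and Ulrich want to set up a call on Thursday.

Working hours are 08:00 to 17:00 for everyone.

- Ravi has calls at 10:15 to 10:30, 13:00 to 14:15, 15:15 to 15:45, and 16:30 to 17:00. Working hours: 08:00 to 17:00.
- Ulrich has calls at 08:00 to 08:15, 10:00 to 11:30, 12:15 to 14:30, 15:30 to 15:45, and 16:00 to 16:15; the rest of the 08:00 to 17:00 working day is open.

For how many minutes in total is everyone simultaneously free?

Ravi free within 08:00–17:00: 08:00–10:15, 10:30–13:00, 14:15–15:15, 15:45–16:30.
Ulrich free within 08:00–17:00: 08:15–10:00, 11:30–12:15, 14:30–15:30, 15:45–16:00, 16:15–17:00.
Ravi ∩ Ulrich: 08:15–10:00, 11:30–12:15, 14:30–15:15, 15:45–16:00, 16:15–16:30.
Total common minutes: 105 + 45 + 45 + 15 + 15 = 225.

225 minutes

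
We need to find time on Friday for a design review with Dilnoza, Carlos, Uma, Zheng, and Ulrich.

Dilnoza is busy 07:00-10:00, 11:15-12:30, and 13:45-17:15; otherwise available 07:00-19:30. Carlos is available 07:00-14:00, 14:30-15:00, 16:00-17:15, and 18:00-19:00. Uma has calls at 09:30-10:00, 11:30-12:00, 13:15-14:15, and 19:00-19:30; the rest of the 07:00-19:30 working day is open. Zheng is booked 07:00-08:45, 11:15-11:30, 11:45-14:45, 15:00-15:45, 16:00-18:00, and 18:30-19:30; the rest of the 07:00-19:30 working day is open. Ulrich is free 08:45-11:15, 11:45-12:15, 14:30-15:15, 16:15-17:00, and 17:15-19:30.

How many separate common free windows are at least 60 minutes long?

1

Dilnoza free within 07:00–19:30: 10:00–11:15, 12:30–13:45, 17:15–19:30.
Uma free within 07:00–19:30: 07:00–09:30, 10:00–11:30, 12:00–13:15, 14:15–19:00.
Zheng free within 07:00–19:30: 08:45–11:15, 11:30–11:45, 14:45–15:00, 15:45–16:00, 18:00–18:30.
Dilnoza ∩ Carlos: 10:00–11:15, 12:30–13:45, 18:00–19:00.
Dilnoza ∩ Carlos ∩ Uma: 10:00–11:15, 12:30–13:15, 18:00–19:00.
Dilnoza ∩ Carlos ∩ Uma ∩ Zheng: 10:00–11:15, 18:00–18:30.
Dilnoza ∩ Carlos ∩ Uma ∩ Zheng ∩ Ulrich: 10:00–11:15, 18:00–18:30.
Windows ≥ 60 min: 10:00–11:15.
That's 1 window.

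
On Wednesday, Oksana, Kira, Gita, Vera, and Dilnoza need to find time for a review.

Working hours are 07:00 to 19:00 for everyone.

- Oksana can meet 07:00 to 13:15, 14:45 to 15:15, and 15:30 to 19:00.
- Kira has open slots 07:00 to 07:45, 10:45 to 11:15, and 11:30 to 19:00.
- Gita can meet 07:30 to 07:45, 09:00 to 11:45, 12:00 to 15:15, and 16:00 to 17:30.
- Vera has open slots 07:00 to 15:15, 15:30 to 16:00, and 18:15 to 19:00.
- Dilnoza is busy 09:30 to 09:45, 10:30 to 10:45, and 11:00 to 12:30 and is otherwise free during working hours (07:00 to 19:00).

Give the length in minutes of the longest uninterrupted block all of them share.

Dilnoza free within 07:00–19:00: 07:00–09:30, 09:45–10:30, 10:45–11:00, 12:30–19:00.
Oksana ∩ Kira: 07:00–07:45, 10:45–11:15, 11:30–13:15, 14:45–15:15, 15:30–19:00.
Oksana ∩ Kira ∩ Gita: 07:30–07:45, 10:45–11:15, 11:30–11:45, 12:00–13:15, 14:45–15:15, 16:00–17:30.
Oksana ∩ Kira ∩ Gita ∩ Vera: 07:30–07:45, 10:45–11:15, 11:30–11:45, 12:00–13:15, 14:45–15:15.
Oksana ∩ Kira ∩ Gita ∩ Vera ∩ Dilnoza: 07:30–07:45, 10:45–11:00, 12:30–13:15, 14:45–15:15.
Common window lengths: 15, 15, 45, 30 min; longest is 45.

45 minutes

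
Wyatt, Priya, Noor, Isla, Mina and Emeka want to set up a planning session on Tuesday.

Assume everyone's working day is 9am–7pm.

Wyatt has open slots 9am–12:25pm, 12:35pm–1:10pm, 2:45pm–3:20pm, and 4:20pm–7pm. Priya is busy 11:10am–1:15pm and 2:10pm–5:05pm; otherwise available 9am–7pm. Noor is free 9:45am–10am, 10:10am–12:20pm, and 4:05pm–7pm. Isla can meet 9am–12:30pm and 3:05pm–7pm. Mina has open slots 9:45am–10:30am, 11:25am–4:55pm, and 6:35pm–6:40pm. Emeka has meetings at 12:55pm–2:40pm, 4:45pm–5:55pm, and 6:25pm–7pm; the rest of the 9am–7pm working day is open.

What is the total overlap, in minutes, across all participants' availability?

Priya free within 09:00–19:00: 09:00–11:10, 13:15–14:10, 17:05–19:00.
Emeka free within 09:00–19:00: 09:00–12:55, 14:40–16:45, 17:55–18:25.
Wyatt ∩ Priya: 09:00–11:10, 17:05–19:00.
Wyatt ∩ Priya ∩ Noor: 09:45–10:00, 10:10–11:10, 17:05–19:00.
Wyatt ∩ Priya ∩ Noor ∩ Isla: 09:45–10:00, 10:10–11:10, 17:05–19:00.
Wyatt ∩ Priya ∩ Noor ∩ Isla ∩ Mina: 09:45–10:00, 10:10–10:30, 18:35–18:40.
Wyatt ∩ Priya ∩ Noor ∩ Isla ∩ Mina ∩ Emeka: 09:45–10:00, 10:10–10:30.
Total common minutes: 15 + 20 = 35.

35 minutes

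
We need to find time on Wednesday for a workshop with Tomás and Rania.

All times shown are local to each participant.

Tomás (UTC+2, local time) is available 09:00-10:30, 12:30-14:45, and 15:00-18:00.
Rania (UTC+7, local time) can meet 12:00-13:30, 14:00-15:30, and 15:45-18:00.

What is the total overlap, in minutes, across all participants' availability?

120 minutes

Tomás → UTC: 07:00–08:30, 10:30–12:45, 13:00–16:00.
Rania → UTC: 05:00–06:30, 07:00–08:30, 08:45–11:00.
Tomás ∩ Rania: 07:00–08:30, 10:30–11:00.
Total common minutes: 90 + 30 = 120.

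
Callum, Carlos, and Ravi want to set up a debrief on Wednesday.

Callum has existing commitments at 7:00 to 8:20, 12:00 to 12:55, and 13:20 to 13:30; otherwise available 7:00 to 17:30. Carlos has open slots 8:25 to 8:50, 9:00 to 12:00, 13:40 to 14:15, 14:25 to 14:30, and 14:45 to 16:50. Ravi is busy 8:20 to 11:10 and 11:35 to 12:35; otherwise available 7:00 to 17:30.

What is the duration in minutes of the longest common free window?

Callum free within 07:00–17:30: 08:20–12:00, 12:55–13:20, 13:30–17:30.
Ravi free within 07:00–17:30: 07:00–08:20, 11:10–11:35, 12:35–17:30.
Callum ∩ Carlos: 08:25–08:50, 09:00–12:00, 13:40–14:15, 14:25–14:30, 14:45–16:50.
Callum ∩ Carlos ∩ Ravi: 11:10–11:35, 13:40–14:15, 14:25–14:30, 14:45–16:50.
Common window lengths: 25, 35, 5, 125 min; longest is 125.

125 minutes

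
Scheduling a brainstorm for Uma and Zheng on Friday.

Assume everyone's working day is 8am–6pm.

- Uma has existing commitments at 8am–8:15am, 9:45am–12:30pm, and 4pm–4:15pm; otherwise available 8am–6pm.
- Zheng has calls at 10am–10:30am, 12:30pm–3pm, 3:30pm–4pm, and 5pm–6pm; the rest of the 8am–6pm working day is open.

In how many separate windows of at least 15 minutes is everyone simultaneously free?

3

Uma free within 08:00–18:00: 08:15–09:45, 12:30–16:00, 16:15–18:00.
Zheng free within 08:00–18:00: 08:00–10:00, 10:30–12:30, 15:00–15:30, 16:00–17:00.
Uma ∩ Zheng: 08:15–09:45, 15:00–15:30, 16:15–17:00.
Windows ≥ 15 min: 08:15–09:45, 15:00–15:30, 16:15–17:00.
That's 3 windows.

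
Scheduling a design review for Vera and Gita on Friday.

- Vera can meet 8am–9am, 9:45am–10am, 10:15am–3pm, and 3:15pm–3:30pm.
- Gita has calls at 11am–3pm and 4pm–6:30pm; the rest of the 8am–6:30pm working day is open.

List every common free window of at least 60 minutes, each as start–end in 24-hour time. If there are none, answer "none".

08:00–09:00

Gita free within 08:00–18:30: 08:00–11:00, 15:00–16:00.
Vera ∩ Gita: 08:00–09:00, 09:45–10:00, 10:15–11:00, 15:15–15:30.
Windows ≥ 60 min: 08:00–09:00.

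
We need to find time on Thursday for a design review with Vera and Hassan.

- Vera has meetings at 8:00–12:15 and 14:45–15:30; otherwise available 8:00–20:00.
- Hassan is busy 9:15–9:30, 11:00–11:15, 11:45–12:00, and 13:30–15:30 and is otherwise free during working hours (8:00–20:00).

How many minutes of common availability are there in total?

345 minutes

Vera free within 08:00–20:00: 12:15–14:45, 15:30–20:00.
Hassan free within 08:00–20:00: 08:00–09:15, 09:30–11:00, 11:15–11:45, 12:00–13:30, 15:30–20:00.
Vera ∩ Hassan: 12:15–13:30, 15:30–20:00.
Total common minutes: 75 + 270 = 345.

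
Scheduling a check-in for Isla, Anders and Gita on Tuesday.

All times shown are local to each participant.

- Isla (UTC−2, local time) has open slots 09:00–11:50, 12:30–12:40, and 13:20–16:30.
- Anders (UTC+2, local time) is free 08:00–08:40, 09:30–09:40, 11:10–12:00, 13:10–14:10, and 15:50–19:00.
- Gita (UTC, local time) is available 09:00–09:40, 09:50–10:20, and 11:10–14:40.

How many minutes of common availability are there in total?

70 minutes

Isla → UTC: 11:00–13:50, 14:30–14:40, 15:20–18:30.
Anders → UTC: 06:00–06:40, 07:30–07:40, 09:10–10:00, 11:10–12:10, 13:50–17:00.
Gita → UTC: 09:00–09:40, 09:50–10:20, 11:10–14:40.
Isla ∩ Anders: 11:10–12:10, 14:30–14:40, 15:20–17:00.
Isla ∩ Anders ∩ Gita: 11:10–12:10, 14:30–14:40.
Total common minutes: 60 + 10 = 70.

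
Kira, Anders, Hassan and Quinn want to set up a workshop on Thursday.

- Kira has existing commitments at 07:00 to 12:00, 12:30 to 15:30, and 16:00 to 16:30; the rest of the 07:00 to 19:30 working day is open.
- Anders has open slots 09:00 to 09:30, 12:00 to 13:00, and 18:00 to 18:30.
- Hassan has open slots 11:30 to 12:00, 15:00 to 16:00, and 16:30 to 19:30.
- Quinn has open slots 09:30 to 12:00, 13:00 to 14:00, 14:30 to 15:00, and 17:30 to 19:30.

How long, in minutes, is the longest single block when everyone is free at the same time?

30 minutes

Kira free within 07:00–19:30: 12:00–12:30, 15:30–16:00, 16:30–19:30.
Kira ∩ Anders: 12:00–12:30, 18:00–18:30.
Kira ∩ Anders ∩ Hassan: 18:00–18:30.
Kira ∩ Anders ∩ Hassan ∩ Quinn: 18:00–18:30.
Single common window of 30 minutes.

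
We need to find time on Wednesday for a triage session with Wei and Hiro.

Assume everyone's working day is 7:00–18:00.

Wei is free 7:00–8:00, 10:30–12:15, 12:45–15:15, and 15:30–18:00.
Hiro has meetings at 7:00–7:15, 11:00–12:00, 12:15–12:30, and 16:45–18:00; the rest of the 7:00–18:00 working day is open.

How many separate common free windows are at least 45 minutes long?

3

Hiro free within 07:00–18:00: 07:15–11:00, 12:00–12:15, 12:30–16:45.
Wei ∩ Hiro: 07:15–08:00, 10:30–11:00, 12:00–12:15, 12:45–15:15, 15:30–16:45.
Windows ≥ 45 min: 07:15–08:00, 12:45–15:15, 15:30–16:45.
That's 3 windows.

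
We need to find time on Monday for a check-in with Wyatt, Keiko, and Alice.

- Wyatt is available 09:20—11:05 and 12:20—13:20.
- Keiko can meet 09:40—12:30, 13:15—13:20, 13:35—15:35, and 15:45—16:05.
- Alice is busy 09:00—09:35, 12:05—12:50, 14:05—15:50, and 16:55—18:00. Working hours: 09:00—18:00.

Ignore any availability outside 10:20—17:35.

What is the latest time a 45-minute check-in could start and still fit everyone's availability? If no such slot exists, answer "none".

10:20

Alice free within 09:00–18:00: 09:35–12:05, 12:50–14:05, 15:50–16:55.
Wyatt ∩ Keiko: 09:40–11:05, 12:20–12:30, 13:15–13:20.
Wyatt ∩ Keiko ∩ Alice: 09:40–11:05, 13:15–13:20.
Restricted to 10:20–17:35: 10:20–11:05, 13:15–13:20.
Windows ≥ 45 min: 10:20–11:05.
Latest start in the last window 10:20–11:05 is 11:05 − 45 min = 10:20.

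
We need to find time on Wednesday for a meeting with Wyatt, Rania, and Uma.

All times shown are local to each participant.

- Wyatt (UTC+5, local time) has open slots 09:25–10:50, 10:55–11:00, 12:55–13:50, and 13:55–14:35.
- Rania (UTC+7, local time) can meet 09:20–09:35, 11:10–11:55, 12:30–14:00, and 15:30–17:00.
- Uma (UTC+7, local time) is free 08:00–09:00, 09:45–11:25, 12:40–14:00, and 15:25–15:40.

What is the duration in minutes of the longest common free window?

10 minutes

Wyatt → UTC: 04:25–05:50, 05:55–06:00, 07:55–08:50, 08:55–09:35.
Rania → UTC: 02:20–02:35, 04:10–04:55, 05:30–07:00, 08:30–10:00.
Uma → UTC: 01:00–02:00, 02:45–04:25, 05:40–07:00, 08:25–08:40.
Wyatt ∩ Rania: 04:25–04:55, 05:30–05:50, 05:55–06:00, 08:30–08:50, 08:55–09:35.
Wyatt ∩ Rania ∩ Uma: 05:40–05:50, 05:55–06:00, 08:30–08:40.
Common window lengths: 10, 5, 10 min; longest is 10.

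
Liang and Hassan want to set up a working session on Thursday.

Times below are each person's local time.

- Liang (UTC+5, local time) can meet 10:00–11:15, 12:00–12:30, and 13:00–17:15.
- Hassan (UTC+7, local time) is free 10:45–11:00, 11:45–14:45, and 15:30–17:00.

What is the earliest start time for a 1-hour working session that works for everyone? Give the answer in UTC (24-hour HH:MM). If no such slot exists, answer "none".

Liang → UTC: 05:00–06:15, 07:00–07:30, 08:00–12:15.
Hassan → UTC: 03:45–04:00, 04:45–07:45, 08:30–10:00.
Liang ∩ Hassan: 05:00–06:15, 07:00–07:30, 08:30–10:00.
Windows ≥ 60 min: 05:00–06:15, 08:30–10:00.
Earliest such window starts at 05:00.

05:00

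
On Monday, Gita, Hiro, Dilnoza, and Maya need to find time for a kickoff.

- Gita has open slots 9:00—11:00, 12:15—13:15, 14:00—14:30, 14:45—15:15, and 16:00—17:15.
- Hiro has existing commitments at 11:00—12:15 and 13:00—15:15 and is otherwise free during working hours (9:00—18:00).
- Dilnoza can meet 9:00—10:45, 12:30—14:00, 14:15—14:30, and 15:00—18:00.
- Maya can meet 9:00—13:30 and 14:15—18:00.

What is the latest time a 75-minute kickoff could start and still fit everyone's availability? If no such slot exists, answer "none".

16:00

Hiro free within 09:00–18:00: 09:00–11:00, 12:15–13:00, 15:15–18:00.
Gita ∩ Hiro: 09:00–11:00, 12:15–13:00, 16:00–17:15.
Gita ∩ Hiro ∩ Dilnoza: 09:00–10:45, 12:30–13:00, 16:00–17:15.
Gita ∩ Hiro ∩ Dilnoza ∩ Maya: 09:00–10:45, 12:30–13:00, 16:00–17:15.
Windows ≥ 75 min: 09:00–10:45, 16:00–17:15.
Latest start in the last window 16:00–17:15 is 17:15 − 75 min = 16:00.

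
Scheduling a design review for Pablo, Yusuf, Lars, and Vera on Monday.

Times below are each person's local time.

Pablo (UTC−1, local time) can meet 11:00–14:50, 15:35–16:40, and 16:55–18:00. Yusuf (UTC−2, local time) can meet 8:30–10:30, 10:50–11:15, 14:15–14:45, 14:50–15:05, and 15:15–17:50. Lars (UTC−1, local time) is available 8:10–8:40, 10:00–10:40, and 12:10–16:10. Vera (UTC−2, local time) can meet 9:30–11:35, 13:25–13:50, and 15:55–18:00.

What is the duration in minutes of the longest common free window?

Pablo → UTC: 12:00–15:50, 16:35–17:40, 17:55–19:00.
Yusuf → UTC: 10:30–12:30, 12:50–13:15, 16:15–16:45, 16:50–17:05, 17:15–19:50.
Lars → UTC: 09:10–09:40, 11:00–11:40, 13:10–17:10.
Vera → UTC: 11:30–13:35, 15:25–15:50, 17:55–20:00.
Pablo ∩ Yusuf: 12:00–12:30, 12:50–13:15, 16:35–16:45, 16:50–17:05, 17:15–17:40, 17:55–19:00.
Pablo ∩ Yusuf ∩ Lars: 13:10–13:15, 16:35–16:45, 16:50–17:05.
Pablo ∩ Yusuf ∩ Lars ∩ Vera: 13:10–13:15.
Single common window of 5 minutes.

5 minutes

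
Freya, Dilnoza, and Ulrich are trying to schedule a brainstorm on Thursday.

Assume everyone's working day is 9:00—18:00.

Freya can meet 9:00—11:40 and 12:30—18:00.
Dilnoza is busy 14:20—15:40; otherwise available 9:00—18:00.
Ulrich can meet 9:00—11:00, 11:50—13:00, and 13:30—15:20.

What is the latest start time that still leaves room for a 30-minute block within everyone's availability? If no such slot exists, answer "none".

13:50

Dilnoza free within 09:00–18:00: 09:00–14:20, 15:40–18:00.
Freya ∩ Dilnoza: 09:00–11:40, 12:30–14:20, 15:40–18:00.
Freya ∩ Dilnoza ∩ Ulrich: 09:00–11:00, 12:30–13:00, 13:30–14:20.
Windows ≥ 30 min: 09:00–11:00, 12:30–13:00, 13:30–14:20.
Latest start in the last window 13:30–14:20 is 14:20 − 30 min = 13:50.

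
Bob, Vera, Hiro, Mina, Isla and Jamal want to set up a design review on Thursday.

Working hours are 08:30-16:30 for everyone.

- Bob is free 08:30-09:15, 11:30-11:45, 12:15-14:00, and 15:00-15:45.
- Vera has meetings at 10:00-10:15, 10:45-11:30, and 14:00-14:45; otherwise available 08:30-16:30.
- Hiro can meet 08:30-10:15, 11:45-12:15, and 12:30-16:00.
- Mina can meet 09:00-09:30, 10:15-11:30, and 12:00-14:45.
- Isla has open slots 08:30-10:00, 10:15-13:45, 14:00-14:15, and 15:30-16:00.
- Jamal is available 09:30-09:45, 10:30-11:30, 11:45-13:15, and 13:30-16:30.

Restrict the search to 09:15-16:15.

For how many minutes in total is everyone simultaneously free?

60 minutes

Vera free within 08:30–16:30: 08:30–10:00, 10:15–10:45, 11:30–14:00, 14:45–16:30.
Bob ∩ Vera: 08:30–09:15, 11:30–11:45, 12:15–14:00, 15:00–15:45.
Bob ∩ Vera ∩ Hiro: 08:30–09:15, 12:30–14:00, 15:00–15:45.
Bob ∩ Vera ∩ Hiro ∩ Mina: 09:00–09:15, 12:30–14:00.
Bob ∩ Vera ∩ Hiro ∩ Mina ∩ Isla: 09:00–09:15, 12:30–13:45.
Bob ∩ Vera ∩ Hiro ∩ Mina ∩ Isla ∩ Jamal: 12:30–13:15, 13:30–13:45.
Restricted to 09:15–16:15: 12:30–13:15, 13:30–13:45.
Total common minutes: 45 + 15 = 60.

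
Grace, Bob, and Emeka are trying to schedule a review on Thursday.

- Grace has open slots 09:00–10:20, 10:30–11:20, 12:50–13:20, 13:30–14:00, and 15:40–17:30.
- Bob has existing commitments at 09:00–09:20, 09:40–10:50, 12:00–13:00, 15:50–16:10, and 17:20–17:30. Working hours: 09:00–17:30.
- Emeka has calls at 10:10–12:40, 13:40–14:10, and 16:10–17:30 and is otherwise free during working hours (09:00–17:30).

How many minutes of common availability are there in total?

Bob free within 09:00–17:30: 09:20–09:40, 10:50–12:00, 13:00–15:50, 16:10–17:20.
Emeka free within 09:00–17:30: 09:00–10:10, 12:40–13:40, 14:10–16:10.
Grace ∩ Bob: 09:20–09:40, 10:50–11:20, 13:00–13:20, 13:30–14:00, 15:40–15:50, 16:10–17:20.
Grace ∩ Bob ∩ Emeka: 09:20–09:40, 13:00–13:20, 13:30–13:40, 15:40–15:50.
Total common minutes: 20 + 20 + 10 + 10 = 60.

60 minutes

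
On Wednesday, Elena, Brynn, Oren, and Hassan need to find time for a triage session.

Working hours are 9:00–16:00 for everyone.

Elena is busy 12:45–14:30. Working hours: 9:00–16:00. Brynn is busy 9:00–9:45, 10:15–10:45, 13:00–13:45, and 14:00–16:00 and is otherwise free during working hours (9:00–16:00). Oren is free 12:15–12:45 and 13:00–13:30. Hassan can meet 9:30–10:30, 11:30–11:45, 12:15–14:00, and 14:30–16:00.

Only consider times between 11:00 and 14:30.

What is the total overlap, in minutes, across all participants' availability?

Elena free within 09:00–16:00: 09:00–12:45, 14:30–16:00.
Brynn free within 09:00–16:00: 09:45–10:15, 10:45–13:00, 13:45–14:00.
Elena ∩ Brynn: 09:45–10:15, 10:45–12:45.
Elena ∩ Brynn ∩ Oren: 12:15–12:45.
Elena ∩ Brynn ∩ Oren ∩ Hassan: 12:15–12:45.
Restricted to 11:00–14:30: 12:15–12:45.
Total common minutes: 30.

30 minutes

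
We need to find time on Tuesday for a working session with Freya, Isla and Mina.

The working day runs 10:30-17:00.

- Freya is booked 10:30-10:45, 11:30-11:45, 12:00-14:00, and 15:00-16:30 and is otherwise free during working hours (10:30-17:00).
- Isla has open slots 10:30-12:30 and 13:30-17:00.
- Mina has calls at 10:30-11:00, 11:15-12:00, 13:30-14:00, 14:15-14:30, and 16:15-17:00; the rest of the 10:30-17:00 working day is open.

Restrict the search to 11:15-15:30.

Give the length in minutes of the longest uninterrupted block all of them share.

Freya free within 10:30–17:00: 10:45–11:30, 11:45–12:00, 14:00–15:00, 16:30–17:00.
Mina free within 10:30–17:00: 11:00–11:15, 12:00–13:30, 14:00–14:15, 14:30–16:15.
Freya ∩ Isla: 10:45–11:30, 11:45–12:00, 14:00–15:00, 16:30–17:00.
Freya ∩ Isla ∩ Mina: 11:00–11:15, 14:00–14:15, 14:30–15:00.
Restricted to 11:15–15:30: 14:00–14:15, 14:30–15:00.
Common window lengths: 15, 30 min; longest is 30.

30 minutes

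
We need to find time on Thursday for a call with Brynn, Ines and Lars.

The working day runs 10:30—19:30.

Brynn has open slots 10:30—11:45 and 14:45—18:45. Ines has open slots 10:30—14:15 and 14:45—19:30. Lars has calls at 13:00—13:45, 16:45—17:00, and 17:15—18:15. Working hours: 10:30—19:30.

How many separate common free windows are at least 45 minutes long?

2

Lars free within 10:30–19:30: 10:30–13:00, 13:45–16:45, 17:00–17:15, 18:15–19:30.
Brynn ∩ Ines: 10:30–11:45, 14:45–18:45.
Brynn ∩ Ines ∩ Lars: 10:30–11:45, 14:45–16:45, 17:00–17:15, 18:15–18:45.
Windows ≥ 45 min: 10:30–11:45, 14:45–16:45.
That's 2 windows.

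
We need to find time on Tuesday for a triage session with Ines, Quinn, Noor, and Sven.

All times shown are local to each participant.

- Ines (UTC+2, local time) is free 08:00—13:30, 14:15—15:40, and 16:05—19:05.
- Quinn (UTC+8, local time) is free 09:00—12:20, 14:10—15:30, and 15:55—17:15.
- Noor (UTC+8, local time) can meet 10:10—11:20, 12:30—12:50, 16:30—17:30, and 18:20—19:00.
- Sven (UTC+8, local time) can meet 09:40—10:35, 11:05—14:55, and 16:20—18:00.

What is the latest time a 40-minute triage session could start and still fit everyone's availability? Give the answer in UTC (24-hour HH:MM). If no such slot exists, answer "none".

08:35

Ines → UTC: 06:00–11:30, 12:15–13:40, 14:05–17:05.
Quinn → UTC: 01:00–04:20, 06:10–07:30, 07:55–09:15.
Noor → UTC: 02:10–03:20, 04:30–04:50, 08:30–09:30, 10:20–11:00.
Sven → UTC: 01:40–02:35, 03:05–06:55, 08:20–10:00.
Ines ∩ Quinn: 06:10–07:30, 07:55–09:15.
Ines ∩ Quinn ∩ Noor: 08:30–09:15.
Ines ∩ Quinn ∩ Noor ∩ Sven: 08:30–09:15.
Windows ≥ 40 min: 08:30–09:15.
Latest start in the last window 08:30–09:15 is 09:15 − 40 min = 08:35.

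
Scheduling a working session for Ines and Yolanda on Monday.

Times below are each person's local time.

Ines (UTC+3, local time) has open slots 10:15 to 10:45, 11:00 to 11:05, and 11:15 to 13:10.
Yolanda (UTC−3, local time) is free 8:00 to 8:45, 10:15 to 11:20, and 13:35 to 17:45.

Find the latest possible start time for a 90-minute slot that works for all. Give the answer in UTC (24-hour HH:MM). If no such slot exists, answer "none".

none

Ines → UTC: 07:15–07:45, 08:00–08:05, 08:15–10:10.
Yolanda → UTC: 11:00–11:45, 13:15–14:20, 16:35–20:45.
Ines ∩ Yolanda: (none).
Windows ≥ 90 min: (none).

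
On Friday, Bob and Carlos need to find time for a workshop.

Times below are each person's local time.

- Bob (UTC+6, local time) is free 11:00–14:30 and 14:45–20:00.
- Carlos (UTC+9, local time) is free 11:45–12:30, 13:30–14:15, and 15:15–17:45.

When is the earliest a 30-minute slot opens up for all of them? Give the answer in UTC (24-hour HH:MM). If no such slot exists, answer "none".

06:15

Bob → UTC: 05:00–08:30, 08:45–14:00.
Carlos → UTC: 02:45–03:30, 04:30–05:15, 06:15–08:45.
Bob ∩ Carlos: 05:00–05:15, 06:15–08:30.
Windows ≥ 30 min: 06:15–08:30.
Earliest such window starts at 06:15.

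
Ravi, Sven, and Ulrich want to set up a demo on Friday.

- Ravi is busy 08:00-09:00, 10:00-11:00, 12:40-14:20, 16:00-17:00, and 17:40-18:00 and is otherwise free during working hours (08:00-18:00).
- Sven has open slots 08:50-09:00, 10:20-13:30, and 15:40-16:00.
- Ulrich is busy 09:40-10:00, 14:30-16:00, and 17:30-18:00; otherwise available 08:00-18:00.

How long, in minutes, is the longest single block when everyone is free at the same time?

Ravi free within 08:00–18:00: 09:00–10:00, 11:00–12:40, 14:20–16:00, 17:00–17:40.
Ulrich free within 08:00–18:00: 08:00–09:40, 10:00–14:30, 16:00–17:30.
Ravi ∩ Sven: 11:00–12:40, 15:40–16:00.
Ravi ∩ Sven ∩ Ulrich: 11:00–12:40.
Single common window of 100 minutes.

100 minutes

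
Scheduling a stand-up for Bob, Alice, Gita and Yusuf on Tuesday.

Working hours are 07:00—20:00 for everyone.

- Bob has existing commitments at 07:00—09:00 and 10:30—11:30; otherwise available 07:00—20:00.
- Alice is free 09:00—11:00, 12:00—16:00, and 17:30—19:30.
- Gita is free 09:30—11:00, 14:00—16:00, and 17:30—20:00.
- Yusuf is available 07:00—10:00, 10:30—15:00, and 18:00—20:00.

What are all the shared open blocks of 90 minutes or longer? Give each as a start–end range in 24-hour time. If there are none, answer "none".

18:00–19:30

Bob free within 07:00–20:00: 09:00–10:30, 11:30–20:00.
Bob ∩ Alice: 09:00–10:30, 12:00–16:00, 17:30–19:30.
Bob ∩ Alice ∩ Gita: 09:30–10:30, 14:00–16:00, 17:30–19:30.
Bob ∩ Alice ∩ Gita ∩ Yusuf: 09:30–10:00, 14:00–15:00, 18:00–19:30.
Windows ≥ 90 min: 18:00–19:30.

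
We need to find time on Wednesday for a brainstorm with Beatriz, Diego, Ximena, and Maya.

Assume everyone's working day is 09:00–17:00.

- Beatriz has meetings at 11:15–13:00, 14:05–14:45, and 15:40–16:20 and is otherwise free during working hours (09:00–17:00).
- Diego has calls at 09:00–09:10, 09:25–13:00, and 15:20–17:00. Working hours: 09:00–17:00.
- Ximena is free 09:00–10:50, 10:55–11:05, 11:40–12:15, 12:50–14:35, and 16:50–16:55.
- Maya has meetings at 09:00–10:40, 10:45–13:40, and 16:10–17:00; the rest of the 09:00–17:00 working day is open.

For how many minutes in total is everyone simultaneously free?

Beatriz free within 09:00–17:00: 09:00–11:15, 13:00–14:05, 14:45–15:40, 16:20–17:00.
Diego free within 09:00–17:00: 09:10–09:25, 13:00–15:20.
Maya free within 09:00–17:00: 10:40–10:45, 13:40–16:10.
Beatriz ∩ Diego: 09:10–09:25, 13:00–14:05, 14:45–15:20.
Beatriz ∩ Diego ∩ Ximena: 09:10–09:25, 13:00–14:05.
Beatriz ∩ Diego ∩ Ximena ∩ Maya: 13:40–14:05.
Total common minutes: 25.

25 minutes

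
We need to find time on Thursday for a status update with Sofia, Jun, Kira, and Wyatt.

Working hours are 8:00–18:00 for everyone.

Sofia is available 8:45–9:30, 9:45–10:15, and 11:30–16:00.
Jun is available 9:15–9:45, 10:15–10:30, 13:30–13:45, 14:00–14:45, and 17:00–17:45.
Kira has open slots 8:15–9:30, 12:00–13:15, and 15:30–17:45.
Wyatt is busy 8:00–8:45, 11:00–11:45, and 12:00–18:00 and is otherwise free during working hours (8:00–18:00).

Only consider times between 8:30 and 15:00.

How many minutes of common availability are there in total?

15 minutes

Wyatt free within 08:00–18:00: 08:45–11:00, 11:45–12:00.
Sofia ∩ Jun: 09:15–09:30, 13:30–13:45, 14:00–14:45.
Sofia ∩ Jun ∩ Kira: 09:15–09:30.
Sofia ∩ Jun ∩ Kira ∩ Wyatt: 09:15–09:30.
Restricted to 08:30–15:00: 09:15–09:30.
Total common minutes: 15.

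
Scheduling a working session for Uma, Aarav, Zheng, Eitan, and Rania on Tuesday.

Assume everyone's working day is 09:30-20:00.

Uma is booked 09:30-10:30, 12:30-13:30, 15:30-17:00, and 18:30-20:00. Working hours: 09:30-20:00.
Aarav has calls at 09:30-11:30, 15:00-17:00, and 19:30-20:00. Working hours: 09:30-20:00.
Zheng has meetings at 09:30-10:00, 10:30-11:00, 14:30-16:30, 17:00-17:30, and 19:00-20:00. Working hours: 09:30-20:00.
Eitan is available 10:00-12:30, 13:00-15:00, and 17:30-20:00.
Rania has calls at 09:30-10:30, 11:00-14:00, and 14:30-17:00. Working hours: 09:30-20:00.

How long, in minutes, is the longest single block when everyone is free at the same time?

Uma free within 09:30–20:00: 10:30–12:30, 13:30–15:30, 17:00–18:30.
Aarav free within 09:30–20:00: 11:30–15:00, 17:00–19:30.
Zheng free within 09:30–20:00: 10:00–10:30, 11:00–14:30, 16:30–17:00, 17:30–19:00.
Rania free within 09:30–20:00: 10:30–11:00, 14:00–14:30, 17:00–20:00.
Uma ∩ Aarav: 11:30–12:30, 13:30–15:00, 17:00–18:30.
Uma ∩ Aarav ∩ Zheng: 11:30–12:30, 13:30–14:30, 17:30–18:30.
Uma ∩ Aarav ∩ Zheng ∩ Eitan: 11:30–12:30, 13:30–14:30, 17:30–18:30.
Uma ∩ Aarav ∩ Zheng ∩ Eitan ∩ Rania: 14:00–14:30, 17:30–18:30.
Common window lengths: 30, 60 min; longest is 60.

60 minutes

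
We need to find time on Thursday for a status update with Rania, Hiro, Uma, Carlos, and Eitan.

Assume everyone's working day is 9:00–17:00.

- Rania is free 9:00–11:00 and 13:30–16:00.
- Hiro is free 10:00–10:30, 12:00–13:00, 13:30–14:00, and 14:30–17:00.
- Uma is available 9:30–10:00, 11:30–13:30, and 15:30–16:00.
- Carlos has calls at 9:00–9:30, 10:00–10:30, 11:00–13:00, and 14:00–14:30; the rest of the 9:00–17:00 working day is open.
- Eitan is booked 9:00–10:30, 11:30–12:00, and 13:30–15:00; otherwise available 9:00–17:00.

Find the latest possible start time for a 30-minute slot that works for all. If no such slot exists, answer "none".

15:30

Carlos free within 09:00–17:00: 09:30–10:00, 10:30–11:00, 13:00–14:00, 14:30–17:00.
Eitan free within 09:00–17:00: 10:30–11:30, 12:00–13:30, 15:00–17:00.
Rania ∩ Hiro: 10:00–10:30, 13:30–14:00, 14:30–16:00.
Rania ∩ Hiro ∩ Uma: 15:30–16:00.
Rania ∩ Hiro ∩ Uma ∩ Carlos: 15:30–16:00.
Rania ∩ Hiro ∩ Uma ∩ Carlos ∩ Eitan: 15:30–16:00.
Windows ≥ 30 min: 15:30–16:00.
Latest start in the last window 15:30–16:00 is 16:00 − 30 min = 15:30.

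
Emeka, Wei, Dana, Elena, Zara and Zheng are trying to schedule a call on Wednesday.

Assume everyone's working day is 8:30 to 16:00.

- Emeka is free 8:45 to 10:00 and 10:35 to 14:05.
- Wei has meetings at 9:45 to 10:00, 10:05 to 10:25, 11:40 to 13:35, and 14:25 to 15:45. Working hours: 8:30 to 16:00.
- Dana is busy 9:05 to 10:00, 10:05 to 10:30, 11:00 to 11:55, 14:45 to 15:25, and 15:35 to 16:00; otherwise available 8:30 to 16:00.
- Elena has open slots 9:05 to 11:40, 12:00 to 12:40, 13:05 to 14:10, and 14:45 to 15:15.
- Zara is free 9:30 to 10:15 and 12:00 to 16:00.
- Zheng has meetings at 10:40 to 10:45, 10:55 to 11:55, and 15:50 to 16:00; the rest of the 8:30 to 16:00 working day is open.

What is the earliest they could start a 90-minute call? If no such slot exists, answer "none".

none

Wei free within 08:30–16:00: 08:30–09:45, 10:00–10:05, 10:25–11:40, 13:35–14:25, 15:45–16:00.
Dana free within 08:30–16:00: 08:30–09:05, 10:00–10:05, 10:30–11:00, 11:55–14:45, 15:25–15:35.
Zheng free within 08:30–16:00: 08:30–10:40, 10:45–10:55, 11:55–15:50.
Emeka ∩ Wei: 08:45–09:45, 10:35–11:40, 13:35–14:05.
Emeka ∩ Wei ∩ Dana: 08:45–09:05, 10:35–11:00, 13:35–14:05.
Emeka ∩ Wei ∩ Dana ∩ Elena: 10:35–11:00, 13:35–14:05.
Emeka ∩ Wei ∩ Dana ∩ Elena ∩ Zara: 13:35–14:05.
Emeka ∩ Wei ∩ Dana ∩ Elena ∩ Zara ∩ Zheng: 13:35–14:05.
Windows ≥ 90 min: (none).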